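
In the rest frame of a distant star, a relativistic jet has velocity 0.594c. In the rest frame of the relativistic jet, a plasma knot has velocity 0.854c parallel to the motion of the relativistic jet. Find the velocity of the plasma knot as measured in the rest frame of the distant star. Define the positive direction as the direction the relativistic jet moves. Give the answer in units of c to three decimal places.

With v = 0.594 and u' = 0.854 (in units of c),
u = (u' + v)/(1 + u'v/c²):
u = (0.854 + 0.594) / (1 + 0.854·0.594) = 1.4480/1.5073 = 0.9607

0.961c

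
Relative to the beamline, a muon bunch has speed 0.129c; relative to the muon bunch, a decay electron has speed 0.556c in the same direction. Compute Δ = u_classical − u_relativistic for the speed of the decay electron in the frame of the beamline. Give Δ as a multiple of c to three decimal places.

Galilean: u_cl = 0.556 + 0.129 = 0.6850.
Relativistic: u_rel = (0.556 + 0.129) / (1 + 0.556·0.129) = 0.6850/1.0717 = 0.6392.
Δ = 0.6850 − 0.6392 = 0.0458.

Δ = 0.046c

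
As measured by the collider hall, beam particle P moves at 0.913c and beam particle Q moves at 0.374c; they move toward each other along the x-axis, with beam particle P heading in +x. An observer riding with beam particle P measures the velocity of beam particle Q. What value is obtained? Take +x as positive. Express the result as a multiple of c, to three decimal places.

-0.959c

β_A = 0.913, β_B = -0.374.
Transform to A's frame with the inverse velocity-addition law: u' = (u − v)/(1 − uv/c²), taking u = β_B and v = β_A.
u' = (-0.374 − 0.913) / (1 − (0.913)(-0.374)) = -1.2870/1.3415 = -0.9594.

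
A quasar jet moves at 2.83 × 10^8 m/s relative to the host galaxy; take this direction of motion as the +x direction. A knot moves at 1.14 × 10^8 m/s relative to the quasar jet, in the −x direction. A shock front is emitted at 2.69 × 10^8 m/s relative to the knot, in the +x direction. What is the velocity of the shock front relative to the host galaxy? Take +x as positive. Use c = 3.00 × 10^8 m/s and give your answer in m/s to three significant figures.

+2.98 × 10^8 m/s

Apply u = (u' + v)/(1 + u'v/c²) successively, working outward toward the host galaxy.
(Dividing each given speed by c = 3.00 × 10^8 m/s to work in units of c.)
Start: velocity of the quasar jet relative to the host galaxy = 0.9433c.
Compose with the knot (u' = -0.380 in the quasar jet frame): u_1 = (-0.380 + 0.943) / (1 + (-0.380)·0.943) = 0.5633/0.6415 = 0.8781.
Compose with the shock front (u' = 0.897 in the knot frame): u_2 = (0.897 + 0.878) / (1 + 0.897·0.878) = 1.7748/1.7874 = 0.9930.
So u = 0.9930 × 3.00 × 10^8 m/s.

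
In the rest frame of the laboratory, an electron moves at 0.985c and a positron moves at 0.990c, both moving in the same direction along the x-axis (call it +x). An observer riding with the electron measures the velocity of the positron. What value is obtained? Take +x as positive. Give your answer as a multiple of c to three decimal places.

β_A = 0.985, β_B = 0.990.
Transform to A's frame with the inverse velocity-addition law: u' = (u − v)/(1 − uv/c²), taking u = β_B and v = β_A.
u' = (0.990 − 0.985) / (1 − (0.985)(0.990)) = 0.0050/0.0249 = 0.2012.

+0.201c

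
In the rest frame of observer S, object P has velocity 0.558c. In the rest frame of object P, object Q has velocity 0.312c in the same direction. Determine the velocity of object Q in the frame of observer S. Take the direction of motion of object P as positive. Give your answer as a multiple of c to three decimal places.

With v = 0.558 and u' = 0.312 (in units of c),
u = (u' + v)/(1 + u'v/c²):
u = (0.312 + 0.558) / (1 + 0.312·0.558) = 0.8700/1.1741 = 0.7410
(Galilean addition would give +0.870c.)

0.741c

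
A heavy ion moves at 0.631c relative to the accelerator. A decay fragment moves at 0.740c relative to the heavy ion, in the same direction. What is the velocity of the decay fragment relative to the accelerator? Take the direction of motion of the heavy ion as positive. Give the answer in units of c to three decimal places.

0.935c

With v = 0.631 and u' = 0.740 (in units of c),
u = (u' + v)/(1 + u'v/c²):
u = (0.740 + 0.631) / (1 + 0.740·0.631) = 1.3710/1.4669 = 0.9346
(Galilean addition would give +1.371c, exceeding c.)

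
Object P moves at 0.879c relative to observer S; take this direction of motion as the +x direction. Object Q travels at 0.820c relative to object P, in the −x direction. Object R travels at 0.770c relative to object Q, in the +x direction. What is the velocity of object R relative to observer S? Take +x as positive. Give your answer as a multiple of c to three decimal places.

Apply u = (u' + v)/(1 + u'v/c²) successively, working outward toward observer S.
Start: velocity of object P relative to observer S = 0.8790c.
Compose with object Q (u' = -0.820 in object P frame): u_1 = (-0.820 + 0.879) / (1 + (-0.820)·0.879) = 0.0590/0.2792 = 0.2113.
Compose with object R (u' = 0.770 in object Q frame): u_2 = (0.770 + 0.211) / (1 + 0.770·0.211) = 0.9813/1.1627 = 0.8440.

+0.844c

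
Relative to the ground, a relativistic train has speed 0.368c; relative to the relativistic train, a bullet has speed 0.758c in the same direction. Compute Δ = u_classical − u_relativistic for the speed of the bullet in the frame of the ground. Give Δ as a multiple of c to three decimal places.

Galilean: u_cl = 0.758 + 0.368 = 1.1260.
Relativistic: u_rel = (0.758 + 0.368) / (1 + 0.758·0.368) = 1.1260/1.2789 = 0.8804.
Δ = 1.1260 − 0.8804 = 0.2456.
(The classical prediction exceeds c; the relativistic result does not.)

Δ = 0.246c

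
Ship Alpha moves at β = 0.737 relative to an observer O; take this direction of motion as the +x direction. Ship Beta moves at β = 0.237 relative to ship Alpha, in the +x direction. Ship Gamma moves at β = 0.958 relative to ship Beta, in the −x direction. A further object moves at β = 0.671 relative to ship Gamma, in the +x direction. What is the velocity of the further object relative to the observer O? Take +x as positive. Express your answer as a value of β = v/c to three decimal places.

Apply u = (u' + v)/(1 + u'v/c²) successively, working outward toward the observer O.
Start: velocity of ship Alpha relative to the observer O = 0.7370c.
Compose with ship Beta (u' = 0.237 in ship Alpha frame): u_1 = (0.237 + 0.737) / (1 + 0.237·0.737) = 0.9740/1.1747 = 0.8292.
Compose with ship Gamma (u' = -0.958 in ship Beta frame): u_2 = (-0.958 + 0.829) / (1 + (-0.958)·0.829) = -0.1288/0.2057 = -0.6264.
Compose with the further object (u' = 0.671 in ship Gamma frame): u_3 = (0.671 + (-0.626)) / (1 + 0.671·(-0.626)) = 0.0446/0.5797 = 0.0769.

β = +0.077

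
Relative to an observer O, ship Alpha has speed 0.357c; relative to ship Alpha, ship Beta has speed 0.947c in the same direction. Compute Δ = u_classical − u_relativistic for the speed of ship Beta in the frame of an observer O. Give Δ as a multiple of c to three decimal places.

Δ = 0.329c

Galilean: u_cl = 0.947 + 0.357 = 1.3040.
Relativistic: u_rel = (0.947 + 0.357) / (1 + 0.947·0.357) = 1.3040/1.3381 = 0.9745.
Δ = 1.3040 − 0.9745 = 0.3295.
(The classical prediction exceeds c; the relativistic result does not.)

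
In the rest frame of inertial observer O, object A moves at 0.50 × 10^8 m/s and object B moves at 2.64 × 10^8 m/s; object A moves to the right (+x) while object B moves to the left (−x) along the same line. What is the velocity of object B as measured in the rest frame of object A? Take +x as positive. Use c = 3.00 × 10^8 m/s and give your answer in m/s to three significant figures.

β_A = 0.167, β_B = -0.880 (dividing each by c = 3.00 × 10^8 m/s).
Transform to A's frame with the inverse velocity-addition law: u' = (u − v)/(1 − uv/c²), taking u = β_B and v = β_A.
u' = (-0.880 − 0.167) / (1 − (0.167)(-0.880)) = -1.0467/1.1467 = -0.9128.
u' = -0.9128 × 3.00 × 10^8 m/s.

-2.74 × 10^8 m/s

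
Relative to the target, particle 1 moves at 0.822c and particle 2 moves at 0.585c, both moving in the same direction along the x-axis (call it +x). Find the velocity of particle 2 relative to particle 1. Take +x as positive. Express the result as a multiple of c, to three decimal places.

-0.457c

β_A = 0.822, β_B = 0.585.
Transform to A's frame with the inverse velocity-addition law: u' = (u − v)/(1 − uv/c²), taking u = β_B and v = β_A.
u' = (0.585 − 0.822) / (1 − (0.822)(0.585)) = -0.2370/0.5191 = -0.4565.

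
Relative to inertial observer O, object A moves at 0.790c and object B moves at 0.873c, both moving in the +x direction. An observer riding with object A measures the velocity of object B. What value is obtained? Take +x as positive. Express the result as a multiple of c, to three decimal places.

β_A = 0.790, β_B = 0.873.
Transform to A's frame with the inverse velocity-addition law: u' = (u − v)/(1 − uv/c²), taking u = β_B and v = β_A.
u' = (0.873 − 0.790) / (1 − (0.790)(0.873)) = 0.0830/0.3103 = 0.2675.

+0.267c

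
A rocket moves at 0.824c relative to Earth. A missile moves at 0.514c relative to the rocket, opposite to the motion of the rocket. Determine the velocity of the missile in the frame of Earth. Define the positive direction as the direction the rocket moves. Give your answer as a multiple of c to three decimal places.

+0.538c

With v = 0.824 and u' = -0.514 (in units of c),
u = (u' + v)/(1 + u'v/c²):
u = (-0.514 + 0.824) / (1 + (-0.514)·0.824) = 0.3100/0.5765 = 0.5378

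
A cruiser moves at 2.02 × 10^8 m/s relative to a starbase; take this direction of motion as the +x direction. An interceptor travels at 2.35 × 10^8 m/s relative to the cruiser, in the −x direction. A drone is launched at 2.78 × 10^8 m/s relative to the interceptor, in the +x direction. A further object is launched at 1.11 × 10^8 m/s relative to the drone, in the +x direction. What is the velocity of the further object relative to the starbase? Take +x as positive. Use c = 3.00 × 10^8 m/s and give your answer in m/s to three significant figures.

+2.84 × 10^8 m/s

Apply u = (u' + v)/(1 + u'v/c²) successively, working outward toward the starbase.
(Dividing each given speed by c = 3.00 × 10^8 m/s to work in units of c.)
Start: velocity of the cruiser relative to the starbase = 0.6733c.
Compose with the interceptor (u' = -0.783 in the cruiser frame): u_1 = (-0.783 + 0.673) / (1 + (-0.783)·0.673) = -0.1100/0.4726 = -0.2328.
Compose with the drone (u' = 0.927 in the interceptor frame): u_2 = (0.927 + (-0.233)) / (1 + 0.927·(-0.233)) = 0.6939/0.7843 = 0.8847.
Compose with the further object (u' = 0.370 in the drone frame): u_3 = (0.370 + 0.885) / (1 + 0.370·0.885) = 1.2547/1.3274 = 0.9453.
So u = 0.9453 × 3.00 × 10^8 m/s.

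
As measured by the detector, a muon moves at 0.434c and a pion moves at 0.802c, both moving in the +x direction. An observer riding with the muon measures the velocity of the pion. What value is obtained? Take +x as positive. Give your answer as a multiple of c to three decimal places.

+0.564c

β_A = 0.434, β_B = 0.802.
Transform to A's frame with the inverse velocity-addition law: u' = (u − v)/(1 − uv/c²), taking u = β_B and v = β_A.
u' = (0.802 − 0.434) / (1 − (0.434)(0.802)) = 0.3680/0.6519 = 0.5645.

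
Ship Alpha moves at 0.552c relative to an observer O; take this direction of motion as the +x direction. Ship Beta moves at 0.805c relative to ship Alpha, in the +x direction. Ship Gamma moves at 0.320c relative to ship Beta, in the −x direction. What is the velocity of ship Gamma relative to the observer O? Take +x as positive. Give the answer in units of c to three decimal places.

+0.886c

Apply u = (u' + v)/(1 + u'v/c²) successively, working outward toward the observer O.
Start: velocity of ship Alpha relative to the observer O = 0.5520c.
Compose with ship Beta (u' = 0.805 in ship Alpha frame): u_1 = (0.805 + 0.552) / (1 + 0.805·0.552) = 1.3570/1.4444 = 0.9395.
Compose with ship Gamma (u' = -0.320 in ship Beta frame): u_2 = (-0.320 + 0.940) / (1 + (-0.320)·0.940) = 0.6195/0.6994 = 0.8858.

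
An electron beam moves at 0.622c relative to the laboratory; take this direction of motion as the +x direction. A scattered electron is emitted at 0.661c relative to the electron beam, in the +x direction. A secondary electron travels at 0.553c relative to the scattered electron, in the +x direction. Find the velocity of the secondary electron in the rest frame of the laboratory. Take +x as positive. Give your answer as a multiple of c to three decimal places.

0.973c

Apply u = (u' + v)/(1 + u'v/c²) successively, working outward toward the laboratory.
Start: velocity of the electron beam relative to the laboratory = 0.6220c.
Compose with the scattered electron (u' = 0.661 in the electron beam frame): u_1 = (0.661 + 0.622) / (1 + 0.661·0.622) = 1.2830/1.4111 = 0.9092.
Compose with the secondary electron (u' = 0.553 in the scattered electron frame): u_2 = (0.553 + 0.909) / (1 + 0.553·0.909) = 1.4622/1.5028 = 0.9730.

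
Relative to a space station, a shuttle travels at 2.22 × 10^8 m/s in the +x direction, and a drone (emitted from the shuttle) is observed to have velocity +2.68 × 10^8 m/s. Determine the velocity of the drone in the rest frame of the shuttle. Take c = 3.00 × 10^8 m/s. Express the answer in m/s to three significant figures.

+1.36 × 10^8 m/s

v = 0.740c, u = 0.893c.
Invert the composition law: u' = (u − v)/(1 − uv/c²).
u' = (0.893 − 0.740) / (1 − (0.893)(0.740)) = 0.1533/0.3389 = 0.4524.
u' = 0.4524 × 3.00 × 10^8 m/s.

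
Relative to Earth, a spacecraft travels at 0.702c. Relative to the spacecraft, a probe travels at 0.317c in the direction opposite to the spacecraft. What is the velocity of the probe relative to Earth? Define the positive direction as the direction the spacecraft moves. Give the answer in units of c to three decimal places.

With v = 0.702 and u' = -0.317 (in units of c),
u = (u' + v)/(1 + u'v/c²):
u = (-0.317 + 0.702) / (1 + (-0.317)·0.702) = 0.3850/0.7775 = 0.4952

+0.495c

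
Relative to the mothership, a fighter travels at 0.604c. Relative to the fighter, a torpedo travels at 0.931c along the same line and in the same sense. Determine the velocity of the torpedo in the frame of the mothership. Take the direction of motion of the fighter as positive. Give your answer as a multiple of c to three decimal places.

0.983c

With v = 0.604 and u' = 0.931 (in units of c),
u = (u' + v)/(1 + u'v/c²):
u = (0.931 + 0.604) / (1 + 0.931·0.604) = 1.5350/1.5623 = 0.9825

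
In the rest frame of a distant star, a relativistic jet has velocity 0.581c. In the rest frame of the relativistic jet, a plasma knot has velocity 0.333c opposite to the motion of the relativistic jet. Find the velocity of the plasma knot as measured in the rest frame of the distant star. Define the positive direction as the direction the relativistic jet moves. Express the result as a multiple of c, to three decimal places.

+0.307c

With v = 0.581 and u' = -0.333 (in units of c),
u = (u' + v)/(1 + u'v/c²):
u = (-0.333 + 0.581) / (1 + (-0.333)·0.581) = 0.2480/0.8065 = 0.3075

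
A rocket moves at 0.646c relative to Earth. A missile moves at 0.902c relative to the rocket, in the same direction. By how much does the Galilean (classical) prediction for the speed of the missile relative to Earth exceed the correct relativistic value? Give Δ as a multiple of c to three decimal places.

Δ = 0.570c

Galilean: u_cl = 0.902 + 0.646 = 1.5480.
Relativistic: u_rel = (0.902 + 0.646) / (1 + 0.902·0.646) = 1.5480/1.5827 = 0.9781.
Δ = 1.5480 − 0.9781 = 0.5699.
(The classical prediction exceeds c; the relativistic result does not.)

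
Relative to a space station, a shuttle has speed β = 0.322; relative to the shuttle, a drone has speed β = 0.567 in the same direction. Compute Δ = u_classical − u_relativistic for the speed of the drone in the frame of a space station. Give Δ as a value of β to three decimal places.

Δ = 0.137

Galilean: u_cl = 0.567 + 0.322 = 0.8890.
Relativistic: u_rel = (0.567 + 0.322) / (1 + 0.567·0.322) = 0.8890/1.1826 = 0.7517.
Δ = 0.8890 − 0.7517 = 0.1373.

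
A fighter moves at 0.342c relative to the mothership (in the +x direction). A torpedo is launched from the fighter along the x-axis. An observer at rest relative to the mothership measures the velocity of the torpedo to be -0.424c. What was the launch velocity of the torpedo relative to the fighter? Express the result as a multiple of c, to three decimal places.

-0.669c

Invert the composition law: u' = (u − v)/(1 − uv/c²).
u' = (-0.424 − 0.342) / (1 − (-0.424)(0.342)) = -0.7660/1.1450 = -0.6690.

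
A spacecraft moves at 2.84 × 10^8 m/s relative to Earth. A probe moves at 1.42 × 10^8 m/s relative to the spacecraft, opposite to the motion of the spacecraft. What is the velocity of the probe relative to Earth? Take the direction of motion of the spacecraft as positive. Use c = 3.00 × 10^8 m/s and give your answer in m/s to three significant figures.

+2.57 × 10^8 m/s

In units of c (dividing by 3.00 × 10^8 m/s): v = 0.947, u' = -0.473.
u = (u' + v)/(1 + u'v/c²):
u = (-0.473 + 0.947) / (1 + (-0.473)·0.947) = 0.4733/0.5519 = 0.8576
(Galilean addition would give +0.473c.)
Converting back: u = 0.8576 × 3.00 × 10^8 m/s.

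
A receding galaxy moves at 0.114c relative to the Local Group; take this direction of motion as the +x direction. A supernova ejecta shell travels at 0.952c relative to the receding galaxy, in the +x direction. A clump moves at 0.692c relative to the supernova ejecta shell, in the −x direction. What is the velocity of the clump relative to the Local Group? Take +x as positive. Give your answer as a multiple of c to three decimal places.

+0.806c

Apply u = (u' + v)/(1 + u'v/c²) successively, working outward toward the Local Group.
Start: velocity of the receding galaxy relative to the Local Group = 0.1140c.
Compose with the supernova ejecta shell (u' = 0.952 in the receding galaxy frame): u_1 = (0.952 + 0.114) / (1 + 0.952·0.114) = 1.0660/1.1085 = 0.9616.
Compose with the clump (u' = -0.692 in the supernova ejecta shell frame): u_2 = (-0.692 + 0.962) / (1 + (-0.692)·0.962) = 0.2696/0.3345 = 0.8060.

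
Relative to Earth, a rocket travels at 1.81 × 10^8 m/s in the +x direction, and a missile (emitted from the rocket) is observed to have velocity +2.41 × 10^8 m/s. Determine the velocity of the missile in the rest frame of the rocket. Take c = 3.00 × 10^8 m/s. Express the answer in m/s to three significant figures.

v = 0.603c, u = 0.803c.
Invert the composition law: u' = (u − v)/(1 − uv/c²).
u' = (0.803 − 0.603) / (1 − (0.803)(0.603)) = 0.2000/0.5153 = 0.3881.
u' = 0.3881 × 3.00 × 10^8 m/s.

+1.16 × 10^8 m/s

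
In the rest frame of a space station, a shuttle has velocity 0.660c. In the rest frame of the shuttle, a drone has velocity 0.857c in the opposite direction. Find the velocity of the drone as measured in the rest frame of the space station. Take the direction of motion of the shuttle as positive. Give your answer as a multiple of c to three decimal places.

-0.454c

With v = 0.660 and u' = -0.857 (in units of c),
u = (u' + v)/(1 + u'v/c²):
u = (-0.857 + 0.660) / (1 + (-0.857)·0.660) = -0.1970/0.4344 = -0.4535
(Galilean addition would give -0.197c.)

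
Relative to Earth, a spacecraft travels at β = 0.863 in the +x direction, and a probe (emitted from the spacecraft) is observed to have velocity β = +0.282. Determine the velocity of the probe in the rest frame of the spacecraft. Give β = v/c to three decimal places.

Invert the composition law: u' = (u − v)/(1 − uv/c²).
u' = (0.282 − 0.863) / (1 − (0.282)(0.863)) = -0.5810/0.7566 = -0.7679.

β = -0.768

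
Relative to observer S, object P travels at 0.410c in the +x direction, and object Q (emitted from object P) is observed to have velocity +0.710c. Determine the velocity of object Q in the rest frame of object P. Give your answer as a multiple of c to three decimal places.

Invert the composition law: u' = (u − v)/(1 − uv/c²).
u' = (0.710 − 0.410) / (1 − (0.710)(0.410)) = 0.3000/0.7089 = 0.4232.

+0.423c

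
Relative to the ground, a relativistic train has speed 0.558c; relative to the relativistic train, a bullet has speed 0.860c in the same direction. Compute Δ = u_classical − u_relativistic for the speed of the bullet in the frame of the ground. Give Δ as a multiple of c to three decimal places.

Galilean: u_cl = 0.860 + 0.558 = 1.4180.
Relativistic: u_rel = (0.860 + 0.558) / (1 + 0.860·0.558) = 1.4180/1.4799 = 0.9582.
Δ = 1.4180 − 0.9582 = 0.4598.
(The classical prediction exceeds c; the relativistic result does not.)

Δ = 0.460c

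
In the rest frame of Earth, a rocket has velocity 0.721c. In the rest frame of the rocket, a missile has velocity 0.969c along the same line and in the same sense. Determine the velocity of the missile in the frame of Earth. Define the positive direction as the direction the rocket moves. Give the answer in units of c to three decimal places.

0.995c

With v = 0.721 and u' = 0.969 (in units of c),
u = (u' + v)/(1 + u'v/c²):
u = (0.969 + 0.721) / (1 + 0.969·0.721) = 1.6900/1.6986 = 0.9949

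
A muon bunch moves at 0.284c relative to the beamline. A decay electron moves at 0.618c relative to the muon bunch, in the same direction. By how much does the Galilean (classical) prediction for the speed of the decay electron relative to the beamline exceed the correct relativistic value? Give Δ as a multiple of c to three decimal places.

Galilean: u_cl = 0.618 + 0.284 = 0.9020.
Relativistic: u_rel = (0.618 + 0.284) / (1 + 0.618·0.284) = 0.9020/1.1755 = 0.7673.
Δ = 0.9020 − 0.7673 = 0.1347.

Δ = 0.135c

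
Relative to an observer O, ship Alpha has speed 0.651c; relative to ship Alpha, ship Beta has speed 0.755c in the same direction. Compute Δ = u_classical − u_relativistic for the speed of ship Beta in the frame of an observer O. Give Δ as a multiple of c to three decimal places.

Δ = 0.463c

Galilean: u_cl = 0.755 + 0.651 = 1.4060.
Relativistic: u_rel = (0.755 + 0.651) / (1 + 0.755·0.651) = 1.4060/1.4915 = 0.9427.
Δ = 1.4060 − 0.9427 = 0.4633.
(The classical prediction exceeds c; the relativistic result does not.)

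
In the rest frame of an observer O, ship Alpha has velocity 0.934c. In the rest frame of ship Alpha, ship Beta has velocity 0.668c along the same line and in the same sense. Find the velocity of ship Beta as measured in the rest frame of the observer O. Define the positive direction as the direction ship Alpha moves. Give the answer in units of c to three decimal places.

0.987c

With v = 0.934 and u' = 0.668 (in units of c),
u = (u' + v)/(1 + u'v/c²):
u = (0.668 + 0.934) / (1 + 0.668·0.934) = 1.6020/1.6239 = 0.9865
(Galilean addition would give +1.602c, exceeding c.)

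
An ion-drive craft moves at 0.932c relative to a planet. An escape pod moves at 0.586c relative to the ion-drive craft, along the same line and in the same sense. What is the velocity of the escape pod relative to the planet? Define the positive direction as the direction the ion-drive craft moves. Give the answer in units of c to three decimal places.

With v = 0.932 and u' = 0.586 (in units of c),
u = (u' + v)/(1 + u'v/c²):
u = (0.586 + 0.932) / (1 + 0.586·0.932) = 1.5180/1.5462 = 0.9818

0.982c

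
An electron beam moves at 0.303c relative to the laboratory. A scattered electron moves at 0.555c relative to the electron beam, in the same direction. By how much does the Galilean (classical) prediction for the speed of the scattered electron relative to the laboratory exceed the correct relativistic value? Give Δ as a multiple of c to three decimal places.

Galilean: u_cl = 0.555 + 0.303 = 0.8580.
Relativistic: u_rel = (0.555 + 0.303) / (1 + 0.555·0.303) = 0.8580/1.1682 = 0.7345.
Δ = 0.8580 − 0.7345 = 0.1235.

Δ = 0.124c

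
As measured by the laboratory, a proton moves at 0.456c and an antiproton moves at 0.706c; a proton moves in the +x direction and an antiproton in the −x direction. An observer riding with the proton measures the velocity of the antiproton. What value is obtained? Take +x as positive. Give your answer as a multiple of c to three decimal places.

-0.879c

β_A = 0.456, β_B = -0.706.
Transform to A's frame with the inverse velocity-addition law: u' = (u − v)/(1 − uv/c²), taking u = β_B and v = β_A.
u' = (-0.706 − 0.456) / (1 − (0.456)(-0.706)) = -1.1620/1.3219 = -0.8790.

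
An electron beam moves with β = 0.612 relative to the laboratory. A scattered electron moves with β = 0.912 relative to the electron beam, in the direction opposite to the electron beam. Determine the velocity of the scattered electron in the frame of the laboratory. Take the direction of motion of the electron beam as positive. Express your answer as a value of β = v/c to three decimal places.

With v = 0.612 and u' = -0.912 (in units of c),
u = (u' + v)/(1 + u'v/c²):
u = (-0.912 + 0.612) / (1 + (-0.912)·0.612) = -0.3000/0.4419 = -0.6790
(Galilean addition would give -0.300c.)

β = -0.679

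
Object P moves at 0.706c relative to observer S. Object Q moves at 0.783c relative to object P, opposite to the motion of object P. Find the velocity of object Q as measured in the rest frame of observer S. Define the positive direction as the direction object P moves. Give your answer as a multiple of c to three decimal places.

With v = 0.706 and u' = -0.783 (in units of c),
u = (u' + v)/(1 + u'v/c²):
u = (-0.783 + 0.706) / (1 + (-0.783)·0.706) = -0.0770/0.4472 = -0.1722

-0.172c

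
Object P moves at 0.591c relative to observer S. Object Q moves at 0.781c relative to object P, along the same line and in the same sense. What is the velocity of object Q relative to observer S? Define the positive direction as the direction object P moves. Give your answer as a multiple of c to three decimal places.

With v = 0.591 and u' = 0.781 (in units of c),
u = (u' + v)/(1 + u'v/c²):
u = (0.781 + 0.591) / (1 + 0.781·0.591) = 1.3720/1.4616 = 0.9387
(Galilean addition would give +1.372c, exceeding c.)

0.939c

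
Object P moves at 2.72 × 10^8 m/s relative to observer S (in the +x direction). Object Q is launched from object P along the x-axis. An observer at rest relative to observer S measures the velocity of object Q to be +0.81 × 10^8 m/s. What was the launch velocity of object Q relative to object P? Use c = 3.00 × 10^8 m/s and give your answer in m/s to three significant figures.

-2.53 × 10^8 m/s

v = 0.907c, u = 0.270c.
Invert the composition law: u' = (u − v)/(1 − uv/c²).
u' = (0.270 − 0.907) / (1 − (0.270)(0.907)) = -0.6367/0.7552 = -0.8430.
u' = -0.8430 × 3.00 × 10^8 m/s.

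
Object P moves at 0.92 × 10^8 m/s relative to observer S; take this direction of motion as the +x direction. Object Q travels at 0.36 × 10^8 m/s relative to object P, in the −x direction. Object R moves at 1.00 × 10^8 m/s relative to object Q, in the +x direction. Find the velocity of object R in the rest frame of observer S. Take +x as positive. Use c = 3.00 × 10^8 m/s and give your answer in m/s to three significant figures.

Apply u = (u' + v)/(1 + u'v/c²) successively, working outward toward observer S.
(Dividing each given speed by c = 3.00 × 10^8 m/s to work in units of c.)
Start: velocity of object P relative to observer S = 0.3067c.
Compose with object Q (u' = -0.120 in object P frame): u_1 = (-0.120 + 0.307) / (1 + (-0.120)·0.307) = 0.1867/0.9632 = 0.1938.
Compose with object R (u' = 0.333 in object Q frame): u_2 = (0.333 + 0.194) / (1 + 0.333·0.194) = 0.5271/1.0646 = 0.4951.
So u = 0.4951 × 3.00 × 10^8 m/s.

+1.49 × 10^8 m/s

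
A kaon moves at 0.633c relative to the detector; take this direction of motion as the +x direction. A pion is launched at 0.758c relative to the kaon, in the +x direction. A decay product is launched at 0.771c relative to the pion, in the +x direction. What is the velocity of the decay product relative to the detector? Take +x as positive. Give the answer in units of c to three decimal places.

0.992c

Apply u = (u' + v)/(1 + u'v/c²) successively, working outward toward the detector.
Start: velocity of the kaon relative to the detector = 0.6330c.
Compose with the pion (u' = 0.758 in the kaon frame): u_1 = (0.758 + 0.633) / (1 + 0.758·0.633) = 1.3910/1.4798 = 0.9400.
Compose with the decay product (u' = 0.771 in the pion frame): u_2 = (0.771 + 0.940) / (1 + 0.771·0.940) = 1.7110/1.7247 = 0.9920.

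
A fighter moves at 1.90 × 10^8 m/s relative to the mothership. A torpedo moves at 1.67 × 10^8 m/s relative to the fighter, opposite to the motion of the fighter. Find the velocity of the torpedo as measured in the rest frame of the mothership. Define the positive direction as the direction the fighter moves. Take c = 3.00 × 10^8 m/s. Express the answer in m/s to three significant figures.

+3.55 × 10^7 m/s

In units of c (dividing by 3.00 × 10^8 m/s): v = 0.633, u' = -0.557.
u = (u' + v)/(1 + u'v/c²):
u = (-0.557 + 0.633) / (1 + (-0.557)·0.633) = 0.0767/0.6474 = 0.1184
Converting back: u = 0.1184 × 3.00 × 10^8 m/s.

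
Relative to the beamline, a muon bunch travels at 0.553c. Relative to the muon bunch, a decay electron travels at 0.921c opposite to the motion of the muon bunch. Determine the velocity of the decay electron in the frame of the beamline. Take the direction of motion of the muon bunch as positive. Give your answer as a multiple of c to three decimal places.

With v = 0.553 and u' = -0.921 (in units of c),
u = (u' + v)/(1 + u'v/c²):
u = (-0.921 + 0.553) / (1 + (-0.921)·0.553) = -0.3680/0.4907 = -0.7500
(Galilean addition would give -0.368c.)

-0.750c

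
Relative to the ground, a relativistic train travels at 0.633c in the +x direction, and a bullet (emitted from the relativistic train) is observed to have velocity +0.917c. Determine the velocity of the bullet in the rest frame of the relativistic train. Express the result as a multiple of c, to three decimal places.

+0.677c

Invert the composition law: u' = (u − v)/(1 − uv/c²).
u' = (0.917 − 0.633) / (1 − (0.917)(0.633)) = 0.2840/0.4195 = 0.6769.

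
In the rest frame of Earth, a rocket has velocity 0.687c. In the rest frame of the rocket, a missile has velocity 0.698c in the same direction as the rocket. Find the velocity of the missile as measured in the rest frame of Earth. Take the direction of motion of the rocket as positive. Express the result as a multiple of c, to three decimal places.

0.936c

With v = 0.687 and u' = 0.698 (in units of c),
u = (u' + v)/(1 + u'v/c²):
u = (0.698 + 0.687) / (1 + 0.698·0.687) = 1.3850/1.4795 = 0.9361
(Galilean addition would give +1.385c, exceeding c.)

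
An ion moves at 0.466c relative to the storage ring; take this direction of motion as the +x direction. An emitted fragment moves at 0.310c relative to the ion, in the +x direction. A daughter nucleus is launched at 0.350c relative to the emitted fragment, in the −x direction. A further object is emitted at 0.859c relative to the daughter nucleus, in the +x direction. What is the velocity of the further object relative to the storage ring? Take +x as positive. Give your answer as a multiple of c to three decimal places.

+0.941c

Apply u = (u' + v)/(1 + u'v/c²) successively, working outward toward the storage ring.
Start: velocity of the ion relative to the storage ring = 0.4660c.
Compose with the emitted fragment (u' = 0.310 in the ion frame): u_1 = (0.310 + 0.466) / (1 + 0.310·0.466) = 0.7760/1.1445 = 0.6780.
Compose with the daughter nucleus (u' = -0.350 in the emitted fragment frame): u_2 = (-0.350 + 0.678) / (1 + (-0.350)·0.678) = 0.3280/0.7627 = 0.4301.
Compose with the further object (u' = 0.859 in the daughter nucleus frame): u_3 = (0.859 + 0.430) / (1 + 0.859·0.430) = 1.2891/1.3695 = 0.9413.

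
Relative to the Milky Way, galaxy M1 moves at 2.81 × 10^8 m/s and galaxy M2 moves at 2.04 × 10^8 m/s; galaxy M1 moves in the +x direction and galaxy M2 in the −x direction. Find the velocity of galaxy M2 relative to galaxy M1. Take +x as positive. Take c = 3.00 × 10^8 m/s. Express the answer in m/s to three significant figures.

-2.96 × 10^8 m/s

β_A = 0.937, β_B = -0.680 (dividing each by c = 3.00 × 10^8 m/s).
Transform to A's frame with the inverse velocity-addition law: u' = (u − v)/(1 − uv/c²), taking u = β_B and v = β_A.
u' = (-0.680 − 0.937) / (1 − (0.937)(-0.680)) = -1.6167/1.6369 = -0.9876.
u' = -0.9876 × 3.00 × 10^8 m/s.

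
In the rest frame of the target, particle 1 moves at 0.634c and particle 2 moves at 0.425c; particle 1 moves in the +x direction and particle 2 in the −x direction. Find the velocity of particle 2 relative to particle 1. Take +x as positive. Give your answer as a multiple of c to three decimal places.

β_A = 0.634, β_B = -0.425.
Transform to A's frame with the inverse velocity-addition law: u' = (u − v)/(1 − uv/c²), taking u = β_B and v = β_A.
u' = (-0.425 − 0.634) / (1 − (0.634)(-0.425)) = -1.0590/1.2694 = -0.8342.

-0.834c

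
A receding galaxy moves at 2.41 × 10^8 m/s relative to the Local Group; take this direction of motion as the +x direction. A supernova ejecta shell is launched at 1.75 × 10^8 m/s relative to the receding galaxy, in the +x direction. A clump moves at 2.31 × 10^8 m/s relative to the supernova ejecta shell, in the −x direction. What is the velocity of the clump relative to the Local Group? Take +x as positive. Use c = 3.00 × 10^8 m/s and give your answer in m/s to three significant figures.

Apply u = (u' + v)/(1 + u'v/c²) successively, working outward toward the Local Group.
(Dividing each given speed by c = 3.00 × 10^8 m/s to work in units of c.)
Start: velocity of the receding galaxy relative to the Local Group = 0.8033c.
Compose with the supernova ejecta shell (u' = 0.583 in the receding galaxy frame): u_1 = (0.583 + 0.803) / (1 + 0.583·0.803) = 1.3867/1.4686 = 0.9442.
Compose with the clump (u' = -0.770 in the supernova ejecta shell frame): u_2 = (-0.770 + 0.944) / (1 + (-0.770)·0.944) = 0.1742/0.2730 = 0.6382.
So u = 0.6382 × 3.00 × 10^8 m/s.

+1.91 × 10^8 m/s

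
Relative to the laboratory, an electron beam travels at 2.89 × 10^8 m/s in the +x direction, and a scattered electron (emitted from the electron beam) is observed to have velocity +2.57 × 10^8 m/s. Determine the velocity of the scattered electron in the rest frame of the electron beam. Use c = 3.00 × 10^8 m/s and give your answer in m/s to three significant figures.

-1.83 × 10^8 m/s

v = 0.963c, u = 0.857c.
Invert the composition law: u' = (u − v)/(1 − uv/c²).
u' = (0.857 − 0.963) / (1 − (0.857)(0.963)) = -0.1067/0.1747 = -0.6104.
u' = -0.6104 × 3.00 × 10^8 m/s.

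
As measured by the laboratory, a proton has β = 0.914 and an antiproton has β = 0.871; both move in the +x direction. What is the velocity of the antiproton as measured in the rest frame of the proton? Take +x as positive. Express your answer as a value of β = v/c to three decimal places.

β_A = 0.914, β_B = 0.871.
Transform to A's frame with the inverse velocity-addition law: u' = (u − v)/(1 − uv/c²), taking u = β_B and v = β_A.
u' = (0.871 − 0.914) / (1 − (0.914)(0.871)) = -0.0430/0.2039 = -0.2109.

β = -0.211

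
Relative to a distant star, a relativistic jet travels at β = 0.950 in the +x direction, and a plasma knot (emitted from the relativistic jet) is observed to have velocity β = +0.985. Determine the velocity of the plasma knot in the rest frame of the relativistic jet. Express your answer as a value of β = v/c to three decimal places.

β = +0.545

Invert the composition law: u' = (u − v)/(1 − uv/c²).
u' = (0.985 − 0.950) / (1 − (0.985)(0.950)) = 0.0350/0.0643 = 0.5447.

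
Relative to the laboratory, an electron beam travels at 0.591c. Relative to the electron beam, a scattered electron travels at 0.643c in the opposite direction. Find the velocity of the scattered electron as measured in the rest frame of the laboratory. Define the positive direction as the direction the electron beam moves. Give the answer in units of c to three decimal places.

-0.084c

With v = 0.591 and u' = -0.643 (in units of c),
u = (u' + v)/(1 + u'v/c²):
u = (-0.643 + 0.591) / (1 + (-0.643)·0.591) = -0.0520/0.6200 = -0.0839
(Galilean addition would give -0.052c.)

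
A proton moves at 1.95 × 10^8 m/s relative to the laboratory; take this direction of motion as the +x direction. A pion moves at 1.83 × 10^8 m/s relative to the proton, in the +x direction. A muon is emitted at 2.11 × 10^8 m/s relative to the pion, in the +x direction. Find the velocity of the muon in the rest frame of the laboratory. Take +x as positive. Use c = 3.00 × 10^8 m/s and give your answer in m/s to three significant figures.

2.95 × 10^8 m/s

Apply u = (u' + v)/(1 + u'v/c²) successively, working outward toward the laboratory.
(Dividing each given speed by c = 3.00 × 10^8 m/s to work in units of c.)
Start: velocity of the proton relative to the laboratory = 0.6500c.
Compose with the pion (u' = 0.610 in the proton frame): u_1 = (0.610 + 0.650) / (1 + 0.610·0.650) = 1.2600/1.3965 = 0.9023.
Compose with the muon (u' = 0.703 in the pion frame): u_2 = (0.703 + 0.902) / (1 + 0.703·0.902) = 1.6056/1.6346 = 0.9823.
So u = 0.9823 × 3.00 × 10^8 m/s.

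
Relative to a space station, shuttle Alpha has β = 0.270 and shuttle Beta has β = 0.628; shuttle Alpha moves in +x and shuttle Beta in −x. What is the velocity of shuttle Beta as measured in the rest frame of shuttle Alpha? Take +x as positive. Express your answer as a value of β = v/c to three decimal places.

β = -0.768

β_A = 0.270, β_B = -0.628.
Transform to A's frame with the inverse velocity-addition law: u' = (u − v)/(1 − uv/c²), taking u = β_B and v = β_A.
u' = (-0.628 − 0.270) / (1 − (0.270)(-0.628)) = -0.8980/1.1696 = -0.7678.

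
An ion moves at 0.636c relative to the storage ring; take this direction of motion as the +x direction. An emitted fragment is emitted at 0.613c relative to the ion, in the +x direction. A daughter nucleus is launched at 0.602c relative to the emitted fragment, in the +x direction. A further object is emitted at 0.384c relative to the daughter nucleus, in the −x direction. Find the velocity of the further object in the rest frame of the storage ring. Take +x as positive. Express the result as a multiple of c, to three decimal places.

Apply u = (u' + v)/(1 + u'v/c²) successively, working outward toward the storage ring.
Start: velocity of the ion relative to the storage ring = 0.6360c.
Compose with the emitted fragment (u' = 0.613 in the ion frame): u_1 = (0.613 + 0.636) / (1 + 0.613·0.636) = 1.2490/1.3899 = 0.8986.
Compose with the daughter nucleus (u' = 0.602 in the emitted fragment frame): u_2 = (0.602 + 0.899) / (1 + 0.602·0.899) = 1.5006/1.5410 = 0.9738.
Compose with the further object (u' = -0.384 in the daughter nucleus frame): u_3 = (-0.384 + 0.974) / (1 + (-0.384)·0.974) = 0.5898/0.6261 = 0.9421.

+0.942c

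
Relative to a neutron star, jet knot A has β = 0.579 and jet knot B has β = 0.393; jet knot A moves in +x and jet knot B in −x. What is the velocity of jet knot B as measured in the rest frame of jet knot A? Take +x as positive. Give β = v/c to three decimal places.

β = -0.792

β_A = 0.579, β_B = -0.393.
Transform to A's frame with the inverse velocity-addition law: u' = (u − v)/(1 − uv/c²), taking u = β_B and v = β_A.
u' = (-0.393 − 0.579) / (1 − (0.579)(-0.393)) = -0.9720/1.2275 = -0.7918.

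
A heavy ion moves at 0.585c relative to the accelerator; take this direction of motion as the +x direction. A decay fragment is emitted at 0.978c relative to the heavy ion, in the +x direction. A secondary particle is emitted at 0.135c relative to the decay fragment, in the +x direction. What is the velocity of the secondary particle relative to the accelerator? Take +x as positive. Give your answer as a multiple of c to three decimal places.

Apply u = (u' + v)/(1 + u'v/c²) successively, working outward toward the accelerator.
Start: velocity of the heavy ion relative to the accelerator = 0.5850c.
Compose with the decay fragment (u' = 0.978 in the heavy ion frame): u_1 = (0.978 + 0.585) / (1 + 0.978·0.585) = 1.5630/1.5721 = 0.9942.
Compose with the secondary particle (u' = 0.135 in the decay fragment frame): u_2 = (0.135 + 0.994) / (1 + 0.135·0.994) = 1.1292/1.1342 = 0.9956.

0.996c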